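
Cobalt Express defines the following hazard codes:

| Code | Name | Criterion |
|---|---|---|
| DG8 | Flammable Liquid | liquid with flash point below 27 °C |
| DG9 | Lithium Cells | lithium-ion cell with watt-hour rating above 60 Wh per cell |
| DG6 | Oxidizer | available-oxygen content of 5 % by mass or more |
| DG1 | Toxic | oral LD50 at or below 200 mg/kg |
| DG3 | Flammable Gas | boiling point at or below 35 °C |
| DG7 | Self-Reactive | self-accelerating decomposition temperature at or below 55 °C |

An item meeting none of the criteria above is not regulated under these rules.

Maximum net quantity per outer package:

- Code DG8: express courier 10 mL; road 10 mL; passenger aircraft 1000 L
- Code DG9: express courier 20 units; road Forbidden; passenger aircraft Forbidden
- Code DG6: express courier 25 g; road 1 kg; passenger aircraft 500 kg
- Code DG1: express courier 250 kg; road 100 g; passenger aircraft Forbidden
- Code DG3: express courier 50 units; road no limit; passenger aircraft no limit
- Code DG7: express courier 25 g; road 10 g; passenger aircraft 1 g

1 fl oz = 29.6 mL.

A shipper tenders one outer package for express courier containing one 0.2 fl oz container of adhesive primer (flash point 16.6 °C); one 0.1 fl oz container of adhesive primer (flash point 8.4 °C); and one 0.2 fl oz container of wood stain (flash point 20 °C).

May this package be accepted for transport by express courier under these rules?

No

Flash point 16.6 °C meets the Code DG8 criterion (Flammable Liquid), so the adhesive primer is Code DG8.
Adhesive primer: flash point 8.4 °C < 27 °C → Code DG8 (Flammable Liquid).
With flash point 20 °C (< 27 °C), the wood stain falls in Code DG8.
Total Code DG8: (one 0.2 fl oz container = 5.92 mL) + (one 0.1 fl oz container = 2.96 mL) + (one 0.2 fl oz container = 5.92 mL) = 14.8 mL.
14.8 mL > 10 mL (express courier limit, Code DG8) — over the limit.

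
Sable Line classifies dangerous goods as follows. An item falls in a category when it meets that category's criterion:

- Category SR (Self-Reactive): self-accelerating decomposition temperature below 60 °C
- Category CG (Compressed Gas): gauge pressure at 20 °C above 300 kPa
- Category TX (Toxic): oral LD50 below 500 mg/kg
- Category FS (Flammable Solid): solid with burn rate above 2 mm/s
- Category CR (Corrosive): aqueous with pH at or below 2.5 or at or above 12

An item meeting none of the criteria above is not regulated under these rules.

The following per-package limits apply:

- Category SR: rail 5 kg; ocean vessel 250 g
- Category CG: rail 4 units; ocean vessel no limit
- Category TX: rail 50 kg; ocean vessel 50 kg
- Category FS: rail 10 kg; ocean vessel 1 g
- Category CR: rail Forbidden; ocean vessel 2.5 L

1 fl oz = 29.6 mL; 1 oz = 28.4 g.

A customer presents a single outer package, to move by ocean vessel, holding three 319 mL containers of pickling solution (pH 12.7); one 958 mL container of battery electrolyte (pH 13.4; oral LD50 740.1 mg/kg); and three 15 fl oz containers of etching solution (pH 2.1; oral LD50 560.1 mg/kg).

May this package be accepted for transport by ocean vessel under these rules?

With pH 12.7 (≥ 12), the pickling solution falls in Category CR.
The battery electrolyte has pH 13.4, which is ≥ 12, so it is Category CR (Corrosive).
With pH 2.1 (≤ 2.5), the etching solution falls in Category CR.
Total Category CR: (three 319 mL containers = 957 mL) + 958 mL + (three 15 fl oz containers = 1.332 L) = 3.247 L.
That exceeds the Category CR ocean vessel limit of 2.5 L.

No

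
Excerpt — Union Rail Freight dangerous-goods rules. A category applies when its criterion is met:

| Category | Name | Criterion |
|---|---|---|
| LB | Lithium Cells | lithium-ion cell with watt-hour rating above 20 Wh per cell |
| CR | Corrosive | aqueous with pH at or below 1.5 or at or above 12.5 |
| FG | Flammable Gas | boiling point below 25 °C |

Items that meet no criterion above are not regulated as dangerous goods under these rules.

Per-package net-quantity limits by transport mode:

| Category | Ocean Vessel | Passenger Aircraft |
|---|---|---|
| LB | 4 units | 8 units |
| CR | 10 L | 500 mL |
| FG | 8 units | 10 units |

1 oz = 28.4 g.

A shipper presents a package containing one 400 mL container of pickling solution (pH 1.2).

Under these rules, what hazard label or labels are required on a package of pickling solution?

Category CR

pH 1.2 meets the Category CR criterion (Corrosive), so the pickling solution is Category CR.
Only the Category CR label is required.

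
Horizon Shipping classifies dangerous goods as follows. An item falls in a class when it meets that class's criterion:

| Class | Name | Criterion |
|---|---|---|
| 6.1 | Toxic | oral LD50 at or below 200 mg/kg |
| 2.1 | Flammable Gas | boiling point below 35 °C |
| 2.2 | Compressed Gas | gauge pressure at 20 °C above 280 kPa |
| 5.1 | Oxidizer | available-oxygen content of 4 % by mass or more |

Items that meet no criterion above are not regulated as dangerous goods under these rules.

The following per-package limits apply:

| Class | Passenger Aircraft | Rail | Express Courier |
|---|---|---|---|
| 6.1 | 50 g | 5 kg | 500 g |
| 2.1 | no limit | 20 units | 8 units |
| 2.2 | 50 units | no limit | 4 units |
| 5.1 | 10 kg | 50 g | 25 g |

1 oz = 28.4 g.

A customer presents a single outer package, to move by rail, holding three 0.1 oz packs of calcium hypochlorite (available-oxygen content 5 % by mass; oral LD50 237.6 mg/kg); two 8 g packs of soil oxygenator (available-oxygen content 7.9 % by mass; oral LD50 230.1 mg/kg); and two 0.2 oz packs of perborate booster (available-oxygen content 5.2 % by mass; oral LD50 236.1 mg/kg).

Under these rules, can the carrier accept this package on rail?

With available-oxygen content 5 % by mass (≥ 4 % by mass), the calcium hypochlorite falls in Class 5.1.
Available-oxygen content 7.9 % by mass meets the Class 5.1 criterion (Oxidizer), so the soil oxygenator is Class 5.1.
Perborate booster: available-oxygen content 5.2 % by mass ≥ 4 % by mass → Class 5.1 (Oxidizer).
Class 5.1 net quantity: (three 0.1 oz packs = 8.52 g) + (two 8 g packs = 16 g) + (two 0.2 oz packs = 11.36 g) = 35.88 g.
35.88 g is within the rail limit of 50 g for Class 5.1.

Yes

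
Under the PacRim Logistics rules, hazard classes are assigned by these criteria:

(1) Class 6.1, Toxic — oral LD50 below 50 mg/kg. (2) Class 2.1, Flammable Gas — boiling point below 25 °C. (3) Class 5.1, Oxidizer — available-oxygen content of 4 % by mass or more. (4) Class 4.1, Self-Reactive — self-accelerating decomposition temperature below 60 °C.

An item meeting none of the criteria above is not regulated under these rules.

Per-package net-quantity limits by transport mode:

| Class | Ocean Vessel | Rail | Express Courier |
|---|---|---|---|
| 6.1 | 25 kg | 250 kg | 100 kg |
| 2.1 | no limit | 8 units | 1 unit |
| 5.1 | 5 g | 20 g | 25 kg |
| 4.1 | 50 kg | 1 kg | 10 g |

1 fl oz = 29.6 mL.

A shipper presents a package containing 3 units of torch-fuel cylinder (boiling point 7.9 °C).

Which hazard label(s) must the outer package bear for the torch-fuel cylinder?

Class 2.1

Torch-fuel cylinder: boiling point 7.9 °C < 25 °C → Class 2.1 (Flammable Gas).
Only the Class 2.1 label is required.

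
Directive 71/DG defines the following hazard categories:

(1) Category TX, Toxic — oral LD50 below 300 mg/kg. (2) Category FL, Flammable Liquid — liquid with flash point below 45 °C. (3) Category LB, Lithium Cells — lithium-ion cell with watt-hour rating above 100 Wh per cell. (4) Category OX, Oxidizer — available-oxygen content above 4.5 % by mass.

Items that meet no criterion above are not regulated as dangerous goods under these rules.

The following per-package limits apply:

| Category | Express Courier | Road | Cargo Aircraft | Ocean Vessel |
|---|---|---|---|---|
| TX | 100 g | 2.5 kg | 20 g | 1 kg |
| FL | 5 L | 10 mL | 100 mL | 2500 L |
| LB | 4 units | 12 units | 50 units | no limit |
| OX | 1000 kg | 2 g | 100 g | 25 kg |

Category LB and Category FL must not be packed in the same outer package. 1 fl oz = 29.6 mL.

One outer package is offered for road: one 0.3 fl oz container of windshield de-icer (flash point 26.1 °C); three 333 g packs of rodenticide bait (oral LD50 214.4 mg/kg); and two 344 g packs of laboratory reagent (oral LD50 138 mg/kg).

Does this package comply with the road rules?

Yes

The windshield de-icer has flash point 26.1 °C, which is < 45 °C, so it is Category FL (Flammable Liquid).
Oral LD50 214.4 mg/kg meets the Category TX criterion (Toxic), so the rodenticide bait is Category TX.
Oral LD50 138 mg/kg meets the Category TX criterion (Toxic), so the laboratory reagent is Category TX.
Category FL quantity: one 0.3 fl oz container = 8.88 mL.
8.88 mL ≤ 10 mL (road limit, Category FL) — within limit.
Category TX net quantity: (three 333 g packs = 999 g) + (two 344 g packs = 688 g) = 1.687 kg.
1.687 kg ≤ 2.5 kg (road limit, Category TX) — within limit.
The segregation rule (Category LB with Category FL) does not apply to Category FL with Category TX.
Every hazard category is within its road limit and no segregation rule is violated.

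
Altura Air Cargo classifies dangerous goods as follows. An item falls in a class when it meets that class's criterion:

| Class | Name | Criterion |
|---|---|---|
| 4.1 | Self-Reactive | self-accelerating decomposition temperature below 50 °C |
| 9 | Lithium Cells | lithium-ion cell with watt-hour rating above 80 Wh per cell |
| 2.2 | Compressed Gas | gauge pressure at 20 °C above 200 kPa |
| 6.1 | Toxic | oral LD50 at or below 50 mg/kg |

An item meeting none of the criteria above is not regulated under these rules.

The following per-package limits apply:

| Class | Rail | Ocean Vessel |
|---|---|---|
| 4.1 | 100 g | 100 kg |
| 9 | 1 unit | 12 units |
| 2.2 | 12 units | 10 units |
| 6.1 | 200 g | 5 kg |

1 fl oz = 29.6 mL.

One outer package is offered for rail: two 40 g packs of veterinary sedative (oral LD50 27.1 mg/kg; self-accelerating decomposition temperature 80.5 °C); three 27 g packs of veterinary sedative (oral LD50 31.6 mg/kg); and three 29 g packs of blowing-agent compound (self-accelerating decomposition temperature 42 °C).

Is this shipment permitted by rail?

With oral LD50 27.1 mg/kg (≤ 50 mg/kg), the veterinary sedative falls in Class 6.1.
Veterinary sedative: oral LD50 31.6 mg/kg ≤ 50 mg/kg → Class 6.1 (Toxic).
Self-accelerating decomposition temperature 42 °C meets the Class 4.1 criterion (Self-Reactive), so the blowing-agent compound is Class 4.1.
Class 6.1 net quantity: (two 40 g packs = 80 g) + (three 27 g packs = 81 g) = 161 g.
That is within the Class 6.1 rail limit of 200 g.
Class 4.1 quantity: three 29 g packs = 87 g.
87 g is within the rail limit of 100 g for Class 4.1.
Every hazard class is within its rail limit and no segregation rule is violated.

Yes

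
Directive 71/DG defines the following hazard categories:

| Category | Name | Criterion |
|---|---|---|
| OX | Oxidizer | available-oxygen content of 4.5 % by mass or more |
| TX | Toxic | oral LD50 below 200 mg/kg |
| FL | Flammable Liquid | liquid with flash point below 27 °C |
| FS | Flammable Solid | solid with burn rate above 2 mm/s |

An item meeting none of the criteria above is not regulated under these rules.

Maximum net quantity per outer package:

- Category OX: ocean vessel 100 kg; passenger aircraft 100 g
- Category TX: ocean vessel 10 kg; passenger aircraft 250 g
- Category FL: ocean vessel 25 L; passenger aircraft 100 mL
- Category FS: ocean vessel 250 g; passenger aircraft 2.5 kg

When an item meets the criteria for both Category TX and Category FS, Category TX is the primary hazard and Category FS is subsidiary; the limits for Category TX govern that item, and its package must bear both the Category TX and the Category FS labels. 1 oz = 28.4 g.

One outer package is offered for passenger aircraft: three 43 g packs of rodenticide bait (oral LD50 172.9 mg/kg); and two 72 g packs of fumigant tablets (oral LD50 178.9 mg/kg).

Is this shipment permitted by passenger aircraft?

Rodenticide bait: oral LD50 172.9 mg/kg < 200 mg/kg → Category TX (Toxic).
Oral LD50 178.9 mg/kg meets the Category TX criterion (Toxic), so the fumigant tablets are Category TX.
Total Category TX: (three 43 g packs = 129 g) + (two 72 g packs = 144 g) = 273 g.
273 g > 250 g (passenger aircraft limit, Category TX) — over the limit.

No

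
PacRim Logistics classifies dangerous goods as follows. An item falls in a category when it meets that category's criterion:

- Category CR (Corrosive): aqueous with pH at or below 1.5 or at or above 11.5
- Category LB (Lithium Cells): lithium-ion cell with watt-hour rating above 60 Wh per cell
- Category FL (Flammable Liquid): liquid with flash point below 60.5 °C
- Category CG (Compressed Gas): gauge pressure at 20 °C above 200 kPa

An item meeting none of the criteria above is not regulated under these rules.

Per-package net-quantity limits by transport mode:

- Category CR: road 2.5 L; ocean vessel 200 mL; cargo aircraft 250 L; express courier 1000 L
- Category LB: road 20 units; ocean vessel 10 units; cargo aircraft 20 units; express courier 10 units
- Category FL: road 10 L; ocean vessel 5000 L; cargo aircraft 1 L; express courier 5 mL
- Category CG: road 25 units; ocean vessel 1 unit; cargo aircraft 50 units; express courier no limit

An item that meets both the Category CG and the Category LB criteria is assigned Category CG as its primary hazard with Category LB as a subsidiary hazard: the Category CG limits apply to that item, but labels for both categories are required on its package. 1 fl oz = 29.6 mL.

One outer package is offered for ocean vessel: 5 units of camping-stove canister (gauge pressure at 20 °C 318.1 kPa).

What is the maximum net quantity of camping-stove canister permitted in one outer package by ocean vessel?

1 unit

Gauge pressure at 20 °C 318.1 kPa meets the Category CG criterion (Compressed Gas), so the camping-stove canister is Category CG.
The ocean vessel limit for Category CG is 1 unit.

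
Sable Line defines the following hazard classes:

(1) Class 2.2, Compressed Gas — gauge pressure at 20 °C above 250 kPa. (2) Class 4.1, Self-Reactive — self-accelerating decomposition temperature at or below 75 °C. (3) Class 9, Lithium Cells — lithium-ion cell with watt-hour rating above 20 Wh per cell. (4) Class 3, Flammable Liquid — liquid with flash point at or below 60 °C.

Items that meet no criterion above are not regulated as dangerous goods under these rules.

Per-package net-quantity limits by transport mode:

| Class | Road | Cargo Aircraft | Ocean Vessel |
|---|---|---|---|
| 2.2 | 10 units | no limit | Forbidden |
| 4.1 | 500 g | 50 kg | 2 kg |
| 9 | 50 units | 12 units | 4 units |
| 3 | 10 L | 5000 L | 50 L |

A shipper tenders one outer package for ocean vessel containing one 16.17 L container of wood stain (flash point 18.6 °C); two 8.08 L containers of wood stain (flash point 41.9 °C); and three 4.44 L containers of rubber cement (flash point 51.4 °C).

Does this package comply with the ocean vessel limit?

The wood stain has flash point 18.6 °C, which is ≤ 60 °C, so it is Class 3 (Flammable Liquid).
Flash point 41.9 °C meets the Class 3 criterion (Flammable Liquid), so the wood stain is Class 3.
Rubber cement: flash point 51.4 °C ≤ 60 °C → Class 3 (Flammable Liquid).
Class 3 net quantity: 16.17 L + (two 8.08 L containers = 16.16 L) + (three 4.44 L containers = 13.32 L) = 45.65 L.
45.65 L ≤ 50 L (ocean vessel limit, Class 3) — within limit.

Yes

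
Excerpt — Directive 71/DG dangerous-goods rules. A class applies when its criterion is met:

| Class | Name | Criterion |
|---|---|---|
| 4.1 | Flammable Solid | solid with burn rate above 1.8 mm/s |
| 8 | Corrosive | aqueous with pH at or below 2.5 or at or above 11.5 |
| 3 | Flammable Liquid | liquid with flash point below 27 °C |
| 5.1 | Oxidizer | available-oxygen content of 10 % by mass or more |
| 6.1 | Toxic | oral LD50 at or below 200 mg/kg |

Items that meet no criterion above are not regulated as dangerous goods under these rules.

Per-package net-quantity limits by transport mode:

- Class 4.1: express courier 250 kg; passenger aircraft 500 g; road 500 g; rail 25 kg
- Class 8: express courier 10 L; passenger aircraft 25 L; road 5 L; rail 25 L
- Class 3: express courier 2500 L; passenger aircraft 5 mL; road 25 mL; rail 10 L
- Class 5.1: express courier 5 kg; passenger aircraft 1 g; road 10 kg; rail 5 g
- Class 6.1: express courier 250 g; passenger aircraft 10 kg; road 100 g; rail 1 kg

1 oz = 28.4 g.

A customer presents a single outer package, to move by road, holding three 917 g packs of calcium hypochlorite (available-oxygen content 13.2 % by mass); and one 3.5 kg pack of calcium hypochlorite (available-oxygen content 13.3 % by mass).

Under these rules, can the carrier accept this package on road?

Yes

The calcium hypochlorite has available-oxygen content 13.2 % by mass, which is ≥ 10 % by mass, so it is Class 5.1 (Oxidizer).
The calcium hypochlorite has available-oxygen content 13.3 % by mass, which is ≥ 10 % by mass, so it is Class 5.1 (Oxidizer).
Class 5.1 net quantity: (three 917 g packs = 2.751 kg) + 3.5 kg = 6.251 kg.
That is within the Class 5.1 road limit of 10 kg.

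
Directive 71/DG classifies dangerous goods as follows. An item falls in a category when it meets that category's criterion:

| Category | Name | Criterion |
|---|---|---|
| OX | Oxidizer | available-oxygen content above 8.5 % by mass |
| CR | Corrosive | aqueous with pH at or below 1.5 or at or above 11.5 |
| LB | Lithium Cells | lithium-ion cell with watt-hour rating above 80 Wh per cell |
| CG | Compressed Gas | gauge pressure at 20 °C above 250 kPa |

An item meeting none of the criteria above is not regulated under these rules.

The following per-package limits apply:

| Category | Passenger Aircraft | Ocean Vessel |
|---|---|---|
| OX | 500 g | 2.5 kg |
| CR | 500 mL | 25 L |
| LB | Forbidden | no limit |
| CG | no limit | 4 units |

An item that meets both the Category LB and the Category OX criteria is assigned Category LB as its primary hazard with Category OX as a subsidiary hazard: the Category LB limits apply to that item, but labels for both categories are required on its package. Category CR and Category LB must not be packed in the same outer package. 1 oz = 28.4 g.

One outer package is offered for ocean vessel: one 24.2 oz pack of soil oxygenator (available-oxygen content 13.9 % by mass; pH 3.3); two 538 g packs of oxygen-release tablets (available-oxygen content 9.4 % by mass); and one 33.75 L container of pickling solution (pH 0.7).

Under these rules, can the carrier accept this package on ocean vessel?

Soil oxygenator: available-oxygen content 13.9 % by mass > 8.5 % by mass → Category OX (Oxidizer).
Oxygen-release tablets: available-oxygen content 9.4 % by mass > 8.5 % by mass → Category OX (Oxidizer).
The pickling solution has pH 0.7, which is ≤ 1.5, so it is Category CR (Corrosive).
Total Category OX: (one 24.2 oz pack = 687.28 g) + (two 538 g packs = 1.076 kg) = 1763.28 g.
1763.28 g is within the ocean vessel limit of 2.5 kg for Category OX.
Category CR quantity: 33.75 L.
That exceeds the Category CR ocean vessel limit of 25 L.
The segregation rule (Category CR with Category LB) does not apply to Category OX with Category CR.

No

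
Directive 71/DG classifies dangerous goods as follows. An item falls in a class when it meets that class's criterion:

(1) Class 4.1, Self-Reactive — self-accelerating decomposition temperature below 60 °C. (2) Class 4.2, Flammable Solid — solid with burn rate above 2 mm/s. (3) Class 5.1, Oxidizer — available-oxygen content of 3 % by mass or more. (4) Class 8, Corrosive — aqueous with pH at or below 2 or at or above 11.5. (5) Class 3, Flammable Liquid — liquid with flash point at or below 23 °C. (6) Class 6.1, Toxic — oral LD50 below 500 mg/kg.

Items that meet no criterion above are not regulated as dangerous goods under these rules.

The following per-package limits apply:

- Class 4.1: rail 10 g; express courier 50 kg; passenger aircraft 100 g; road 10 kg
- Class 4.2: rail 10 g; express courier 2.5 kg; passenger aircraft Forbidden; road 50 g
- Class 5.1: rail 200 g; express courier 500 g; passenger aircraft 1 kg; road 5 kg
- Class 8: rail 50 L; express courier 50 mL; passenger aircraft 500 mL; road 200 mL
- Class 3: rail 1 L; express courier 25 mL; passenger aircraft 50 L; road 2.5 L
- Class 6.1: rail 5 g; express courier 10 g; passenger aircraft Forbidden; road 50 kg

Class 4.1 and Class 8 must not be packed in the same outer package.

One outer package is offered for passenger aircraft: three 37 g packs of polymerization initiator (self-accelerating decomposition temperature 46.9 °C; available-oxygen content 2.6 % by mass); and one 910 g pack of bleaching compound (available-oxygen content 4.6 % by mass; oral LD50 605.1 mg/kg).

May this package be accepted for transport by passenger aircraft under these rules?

No

Self-accelerating decomposition temperature 46.9 °C meets the Class 4.1 criterion (Self-Reactive), so the polymerization initiator is Class 4.1.
The bleaching compound has available-oxygen content 4.6 % by mass, which is ≥ 3 % by mass, so it is Class 5.1 (Oxidizer).
Class 5.1 quantity: 910 g.
That is within the Class 5.1 passenger aircraft limit of 1 kg.
Class 4.1 quantity: three 37 g packs = 111 g.
111 g exceeds the passenger aircraft limit of 100 g for Class 4.1.
The segregation rule (Class 4.1 with Class 8) does not apply to Class 5.1 with Class 4.1.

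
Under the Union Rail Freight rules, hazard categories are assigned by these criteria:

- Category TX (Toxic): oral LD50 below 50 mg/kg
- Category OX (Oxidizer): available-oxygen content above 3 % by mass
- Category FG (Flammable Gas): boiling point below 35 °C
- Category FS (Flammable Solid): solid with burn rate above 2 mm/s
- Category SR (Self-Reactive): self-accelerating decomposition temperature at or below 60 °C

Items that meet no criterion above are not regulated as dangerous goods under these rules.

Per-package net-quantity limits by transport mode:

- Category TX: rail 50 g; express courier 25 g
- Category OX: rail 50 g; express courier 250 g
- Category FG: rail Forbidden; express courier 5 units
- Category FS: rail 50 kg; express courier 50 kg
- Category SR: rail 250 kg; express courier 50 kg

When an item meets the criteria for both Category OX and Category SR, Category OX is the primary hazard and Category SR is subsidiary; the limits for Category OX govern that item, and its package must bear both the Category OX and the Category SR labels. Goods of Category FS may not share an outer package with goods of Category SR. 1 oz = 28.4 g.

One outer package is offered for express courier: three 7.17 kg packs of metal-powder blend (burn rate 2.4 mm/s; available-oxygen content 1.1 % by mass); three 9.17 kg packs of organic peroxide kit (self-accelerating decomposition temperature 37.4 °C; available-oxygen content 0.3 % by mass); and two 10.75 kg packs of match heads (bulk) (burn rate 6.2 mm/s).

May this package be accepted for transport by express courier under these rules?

Burn rate 2.4 mm/s meets the Category FS criterion (Flammable Solid), so the metal-powder blend is Category FS.
With self-accelerating decomposition temperature 37.4 °C (≤ 60 °C), the organic peroxide kit falls in Category SR.
The match heads (bulk) have burn rate 6.2 mm/s, which is > 2 mm/s, so they are Category FS (Flammable Solid).
Category FS net quantity: (three 7.17 kg packs = 21.51 kg) + (two 10.75 kg packs = 21.5 kg) = 43.01 kg.
43.01 kg ≤ 50 kg (express courier limit, Category FS) — within limit.
Category SR quantity: three 9.17 kg packs = 27.51 kg.
That is within the Category SR express courier limit of 50 kg.
Category FS and Category SR may not share an outer package.

No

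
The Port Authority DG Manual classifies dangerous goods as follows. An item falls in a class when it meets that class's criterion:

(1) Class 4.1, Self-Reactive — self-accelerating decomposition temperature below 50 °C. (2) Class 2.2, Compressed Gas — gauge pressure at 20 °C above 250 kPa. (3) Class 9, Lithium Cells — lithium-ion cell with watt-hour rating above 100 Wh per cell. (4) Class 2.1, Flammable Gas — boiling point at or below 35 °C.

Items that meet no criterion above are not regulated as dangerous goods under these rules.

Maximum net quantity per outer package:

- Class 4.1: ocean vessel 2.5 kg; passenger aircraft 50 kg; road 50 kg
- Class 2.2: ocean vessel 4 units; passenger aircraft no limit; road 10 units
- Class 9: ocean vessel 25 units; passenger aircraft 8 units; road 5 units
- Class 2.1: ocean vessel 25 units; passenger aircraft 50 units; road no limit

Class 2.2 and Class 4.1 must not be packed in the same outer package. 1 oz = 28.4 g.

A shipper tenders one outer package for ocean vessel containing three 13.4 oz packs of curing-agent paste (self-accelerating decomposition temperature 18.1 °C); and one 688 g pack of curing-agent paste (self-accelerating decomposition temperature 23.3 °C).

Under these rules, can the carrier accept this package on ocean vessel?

Yes

The curing-agent paste has self-accelerating decomposition temperature 18.1 °C, which is < 50 °C, so it is Class 4.1 (Self-Reactive).
Curing-agent paste: self-accelerating decomposition temperature 23.3 °C < 50 °C → Class 4.1 (Self-Reactive).
Total Class 4.1: (three 13.4 oz packs = 1141.68 g) + 688 g = 1829.68 g.
1829.68 g ≤ 2.5 kg (ocean vessel limit, Class 4.1) — within limit.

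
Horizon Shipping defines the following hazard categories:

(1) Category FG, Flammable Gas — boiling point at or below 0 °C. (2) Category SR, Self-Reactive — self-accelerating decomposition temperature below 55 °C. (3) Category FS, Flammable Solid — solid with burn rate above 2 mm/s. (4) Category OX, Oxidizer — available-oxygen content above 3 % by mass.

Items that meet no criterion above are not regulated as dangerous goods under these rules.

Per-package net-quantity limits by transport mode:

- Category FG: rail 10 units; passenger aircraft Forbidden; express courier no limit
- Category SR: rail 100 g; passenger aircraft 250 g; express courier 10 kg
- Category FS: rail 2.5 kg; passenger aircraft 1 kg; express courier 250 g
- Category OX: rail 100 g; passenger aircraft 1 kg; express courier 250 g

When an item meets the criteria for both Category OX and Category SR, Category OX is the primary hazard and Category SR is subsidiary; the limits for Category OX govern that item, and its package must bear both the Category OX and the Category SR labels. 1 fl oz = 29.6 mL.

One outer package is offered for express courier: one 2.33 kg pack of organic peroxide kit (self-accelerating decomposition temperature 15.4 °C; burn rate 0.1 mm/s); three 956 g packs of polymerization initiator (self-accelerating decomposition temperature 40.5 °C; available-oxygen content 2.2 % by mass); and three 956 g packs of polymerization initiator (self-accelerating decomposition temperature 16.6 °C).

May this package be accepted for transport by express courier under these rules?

Yes

With self-accelerating decomposition temperature 15.4 °C (< 55 °C), the organic peroxide kit falls in Category SR.
Polymerization initiator: self-accelerating decomposition temperature 40.5 °C < 55 °C → Category SR (Self-Reactive).
The polymerization initiator has self-accelerating decomposition temperature 16.6 °C, which is < 55 °C, so it is Category SR (Self-Reactive).
Total Category SR: 2.33 kg + (three 956 g packs = 2.868 kg) + (three 956 g packs = 2.868 kg) = 8.066 kg.
8.066 kg ≤ 10 kg (express courier limit, Category SR) — within limit.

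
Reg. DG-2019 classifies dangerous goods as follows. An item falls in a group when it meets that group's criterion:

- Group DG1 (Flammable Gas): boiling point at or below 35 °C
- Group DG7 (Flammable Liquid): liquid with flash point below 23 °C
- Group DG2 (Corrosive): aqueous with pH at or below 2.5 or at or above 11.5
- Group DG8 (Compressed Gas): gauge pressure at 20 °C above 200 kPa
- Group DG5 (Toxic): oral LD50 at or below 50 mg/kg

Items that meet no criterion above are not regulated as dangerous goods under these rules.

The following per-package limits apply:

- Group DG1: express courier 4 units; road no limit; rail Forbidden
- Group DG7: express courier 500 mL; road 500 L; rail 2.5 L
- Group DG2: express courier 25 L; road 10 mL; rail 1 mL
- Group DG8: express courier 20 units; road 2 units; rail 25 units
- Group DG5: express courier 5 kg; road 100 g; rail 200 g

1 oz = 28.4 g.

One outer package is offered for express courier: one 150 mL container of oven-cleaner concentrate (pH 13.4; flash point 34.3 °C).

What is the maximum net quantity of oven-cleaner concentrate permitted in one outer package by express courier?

Oven-cleaner concentrate: pH 13.4 ≥ 11.5 → Group DG2 (Corrosive).
The express courier limit for Group DG2 is 25 L.

25 L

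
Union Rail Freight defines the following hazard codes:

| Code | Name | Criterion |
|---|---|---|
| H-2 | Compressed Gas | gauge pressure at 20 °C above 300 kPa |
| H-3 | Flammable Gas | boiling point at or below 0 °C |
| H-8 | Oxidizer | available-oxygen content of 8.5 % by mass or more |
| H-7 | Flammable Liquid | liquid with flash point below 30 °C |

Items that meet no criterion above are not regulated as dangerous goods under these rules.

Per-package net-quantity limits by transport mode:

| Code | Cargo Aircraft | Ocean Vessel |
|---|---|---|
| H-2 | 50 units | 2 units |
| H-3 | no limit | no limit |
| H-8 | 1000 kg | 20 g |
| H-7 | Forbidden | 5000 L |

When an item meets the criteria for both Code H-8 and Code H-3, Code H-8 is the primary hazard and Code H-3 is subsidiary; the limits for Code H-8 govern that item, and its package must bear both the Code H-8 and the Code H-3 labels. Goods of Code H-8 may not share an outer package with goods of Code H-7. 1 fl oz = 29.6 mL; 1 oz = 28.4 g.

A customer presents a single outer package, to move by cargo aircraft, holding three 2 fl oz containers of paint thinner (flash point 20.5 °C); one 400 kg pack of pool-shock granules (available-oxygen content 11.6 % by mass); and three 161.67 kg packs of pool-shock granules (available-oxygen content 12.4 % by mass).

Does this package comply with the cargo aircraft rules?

No

Paint thinner: flash point 20.5 °C < 30 °C → Code H-7 (Flammable Liquid).
With available-oxygen content 11.6 % by mass (≥ 8.5 % by mass), the pool-shock granules fall in Code H-8.
With available-oxygen content 12.4 % by mass (≥ 8.5 % by mass), the pool-shock granules fall in Code H-8.
Code H-8 net quantity: 400 kg + (three 161.67 kg packs = 485.01 kg) = 885.01 kg.
885.01 kg is within the cargo aircraft limit of 1000 kg for Code H-8.
Code H-7 quantity: three 2 fl oz containers = 177.6 mL.
Code H-7 is Forbidden by cargo aircraft.
Code H-8 and Code H-7 may not share an outer package.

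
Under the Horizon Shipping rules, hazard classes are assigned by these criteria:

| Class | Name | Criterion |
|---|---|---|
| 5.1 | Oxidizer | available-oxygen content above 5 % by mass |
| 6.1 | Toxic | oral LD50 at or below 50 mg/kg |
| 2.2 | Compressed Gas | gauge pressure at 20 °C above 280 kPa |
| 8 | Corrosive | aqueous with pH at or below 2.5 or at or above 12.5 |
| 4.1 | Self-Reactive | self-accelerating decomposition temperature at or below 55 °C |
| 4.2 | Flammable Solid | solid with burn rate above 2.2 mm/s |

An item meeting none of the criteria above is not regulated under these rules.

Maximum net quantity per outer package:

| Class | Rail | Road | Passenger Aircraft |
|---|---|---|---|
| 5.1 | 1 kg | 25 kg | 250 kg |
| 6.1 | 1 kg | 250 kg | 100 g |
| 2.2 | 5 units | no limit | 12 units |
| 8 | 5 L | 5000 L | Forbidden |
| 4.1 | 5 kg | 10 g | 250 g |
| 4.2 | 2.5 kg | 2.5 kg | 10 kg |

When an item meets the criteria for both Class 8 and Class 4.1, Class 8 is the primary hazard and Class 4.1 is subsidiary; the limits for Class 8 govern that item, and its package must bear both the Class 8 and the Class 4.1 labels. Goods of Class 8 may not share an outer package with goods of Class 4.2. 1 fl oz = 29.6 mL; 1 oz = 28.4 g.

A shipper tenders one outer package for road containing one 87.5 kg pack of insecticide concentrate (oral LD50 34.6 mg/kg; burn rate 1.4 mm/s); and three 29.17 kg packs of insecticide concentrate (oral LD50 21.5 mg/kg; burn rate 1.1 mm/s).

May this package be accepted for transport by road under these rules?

With oral LD50 34.6 mg/kg (≤ 50 mg/kg), the insecticide concentrate falls in Class 6.1.
Oral LD50 21.5 mg/kg meets the Class 6.1 criterion (Toxic), so the insecticide concentrate is Class 6.1.
Class 6.1 net quantity: 87.5 kg + (three 29.17 kg packs = 87.51 kg) = 175.01 kg.
175.01 kg ≤ 250 kg (road limit, Class 6.1) — within limit.

Yes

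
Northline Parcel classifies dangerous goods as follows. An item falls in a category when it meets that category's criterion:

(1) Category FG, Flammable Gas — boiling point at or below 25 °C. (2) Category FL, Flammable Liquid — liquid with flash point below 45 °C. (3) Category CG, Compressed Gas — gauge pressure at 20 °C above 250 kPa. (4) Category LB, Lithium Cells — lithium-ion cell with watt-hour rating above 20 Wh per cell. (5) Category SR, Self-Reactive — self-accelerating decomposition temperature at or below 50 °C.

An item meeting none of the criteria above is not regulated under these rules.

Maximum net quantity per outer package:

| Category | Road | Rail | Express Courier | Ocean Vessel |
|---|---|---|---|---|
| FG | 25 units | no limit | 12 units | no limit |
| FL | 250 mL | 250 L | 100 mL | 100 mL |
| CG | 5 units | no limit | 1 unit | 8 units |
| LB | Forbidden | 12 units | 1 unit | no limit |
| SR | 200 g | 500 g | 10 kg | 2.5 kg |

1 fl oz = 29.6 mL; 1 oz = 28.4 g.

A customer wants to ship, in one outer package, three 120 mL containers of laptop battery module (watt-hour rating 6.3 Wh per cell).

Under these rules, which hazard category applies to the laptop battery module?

watt-hour rating 6.3 Wh per cell is not above 20 Wh per cell, so Category LB does not apply.
No criterion is met, so the item is not regulated.

Not regulated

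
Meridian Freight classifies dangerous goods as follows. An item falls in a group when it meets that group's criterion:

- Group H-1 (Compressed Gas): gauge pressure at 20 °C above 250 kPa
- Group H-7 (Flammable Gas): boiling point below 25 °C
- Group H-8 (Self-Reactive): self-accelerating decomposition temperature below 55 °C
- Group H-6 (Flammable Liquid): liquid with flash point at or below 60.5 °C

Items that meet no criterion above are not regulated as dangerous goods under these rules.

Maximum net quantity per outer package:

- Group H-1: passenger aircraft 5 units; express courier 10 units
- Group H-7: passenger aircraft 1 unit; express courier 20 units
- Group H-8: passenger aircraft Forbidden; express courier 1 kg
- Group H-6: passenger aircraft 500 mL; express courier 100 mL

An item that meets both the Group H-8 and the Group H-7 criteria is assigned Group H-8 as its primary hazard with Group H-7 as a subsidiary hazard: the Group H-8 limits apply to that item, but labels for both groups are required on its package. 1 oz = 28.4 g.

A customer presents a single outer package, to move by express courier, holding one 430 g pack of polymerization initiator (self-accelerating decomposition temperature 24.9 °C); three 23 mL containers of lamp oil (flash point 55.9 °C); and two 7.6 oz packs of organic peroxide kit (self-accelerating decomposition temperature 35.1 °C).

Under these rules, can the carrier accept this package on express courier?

Polymerization initiator: self-accelerating decomposition temperature 24.9 °C < 55 °C → Group H-8 (Self-Reactive).
The lamp oil has flash point 55.9 °C, which is ≤ 60.5 °C, so it is Group H-6 (Flammable Liquid).
Organic peroxide kit: self-accelerating decomposition temperature 35.1 °C < 55 °C → Group H-8 (Self-Reactive).
Total Group H-8: 430 g + (two 7.6 oz packs = 431.68 g) = 861.68 g.
That is within the Group H-8 express courier limit of 1 kg.
Group H-6 quantity: three 23 mL containers = 69 mL.
69 mL is within the express courier limit of 100 mL for Group H-6.
Every hazard group is within its express courier limit and no segregation rule is violated.

Yes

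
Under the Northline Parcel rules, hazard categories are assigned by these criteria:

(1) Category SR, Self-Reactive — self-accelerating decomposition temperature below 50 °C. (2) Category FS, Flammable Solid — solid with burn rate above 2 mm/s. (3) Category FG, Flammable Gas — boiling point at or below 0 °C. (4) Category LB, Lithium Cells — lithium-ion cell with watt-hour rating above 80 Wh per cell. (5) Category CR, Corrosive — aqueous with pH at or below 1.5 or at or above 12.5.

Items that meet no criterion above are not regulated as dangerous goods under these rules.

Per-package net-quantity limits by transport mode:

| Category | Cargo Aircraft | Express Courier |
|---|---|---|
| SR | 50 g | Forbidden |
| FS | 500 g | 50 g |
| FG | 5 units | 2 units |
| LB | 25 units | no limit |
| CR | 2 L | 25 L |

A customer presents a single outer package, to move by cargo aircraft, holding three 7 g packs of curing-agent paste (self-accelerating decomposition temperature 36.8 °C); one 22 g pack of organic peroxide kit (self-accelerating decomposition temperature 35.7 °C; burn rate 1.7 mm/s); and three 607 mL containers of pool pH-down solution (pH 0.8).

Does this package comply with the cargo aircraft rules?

The curing-agent paste has self-accelerating decomposition temperature 36.8 °C, which is < 50 °C, so it is Category SR (Self-Reactive).
The organic peroxide kit has self-accelerating decomposition temperature 35.7 °C, which is < 50 °C, so it is Category SR (Self-Reactive).
pH 0.8 meets the Category CR criterion (Corrosive), so the pool pH-down solution is Category CR.
Category SR net quantity: (three 7 g packs = 21 g) + 22 g = 43 g.
43 g is within the cargo aircraft limit of 50 g for Category SR.
Category CR quantity: three 607 mL containers = 1.821 L.
1.821 L is within the cargo aircraft limit of 2 L for Category CR.
Every hazard category is within its cargo aircraft limit and no segregation rule is violated.

Yes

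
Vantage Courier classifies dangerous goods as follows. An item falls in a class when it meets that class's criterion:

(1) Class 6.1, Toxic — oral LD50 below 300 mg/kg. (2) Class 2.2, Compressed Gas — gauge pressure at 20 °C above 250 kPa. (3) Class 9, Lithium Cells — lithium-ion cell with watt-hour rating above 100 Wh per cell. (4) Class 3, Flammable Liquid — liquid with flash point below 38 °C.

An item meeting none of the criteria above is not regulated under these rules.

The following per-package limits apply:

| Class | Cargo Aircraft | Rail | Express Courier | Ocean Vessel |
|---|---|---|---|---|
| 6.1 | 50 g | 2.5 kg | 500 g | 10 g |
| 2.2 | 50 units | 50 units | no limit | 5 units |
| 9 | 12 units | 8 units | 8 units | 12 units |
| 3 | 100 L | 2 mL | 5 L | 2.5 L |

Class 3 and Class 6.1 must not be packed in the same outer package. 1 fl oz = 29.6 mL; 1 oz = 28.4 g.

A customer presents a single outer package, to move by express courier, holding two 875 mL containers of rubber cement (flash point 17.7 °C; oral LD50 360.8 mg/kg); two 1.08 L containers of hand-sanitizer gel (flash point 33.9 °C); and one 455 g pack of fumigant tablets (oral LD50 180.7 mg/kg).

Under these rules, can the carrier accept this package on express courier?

No

Flash point 17.7 °C meets the Class 3 criterion (Flammable Liquid), so the rubber cement is Class 3.
Flash point 33.9 °C meets the Class 3 criterion (Flammable Liquid), so the hand-sanitizer gel is Class 3.
The fumigant tablets have oral LD50 180.7 mg/kg, which is < 300 mg/kg, so they are Class 6.1 (Toxic).
Total Class 3: (two 875 mL containers = 1.75 L) + (two 1.08 L containers = 2.16 L) = 3.91 L.
3.91 L is within the express courier limit of 5 L for Class 3.
Class 6.1 quantity: 455 g.
That is within the Class 6.1 express courier limit of 500 g.
Class 3 and Class 6.1 may not share an outer package.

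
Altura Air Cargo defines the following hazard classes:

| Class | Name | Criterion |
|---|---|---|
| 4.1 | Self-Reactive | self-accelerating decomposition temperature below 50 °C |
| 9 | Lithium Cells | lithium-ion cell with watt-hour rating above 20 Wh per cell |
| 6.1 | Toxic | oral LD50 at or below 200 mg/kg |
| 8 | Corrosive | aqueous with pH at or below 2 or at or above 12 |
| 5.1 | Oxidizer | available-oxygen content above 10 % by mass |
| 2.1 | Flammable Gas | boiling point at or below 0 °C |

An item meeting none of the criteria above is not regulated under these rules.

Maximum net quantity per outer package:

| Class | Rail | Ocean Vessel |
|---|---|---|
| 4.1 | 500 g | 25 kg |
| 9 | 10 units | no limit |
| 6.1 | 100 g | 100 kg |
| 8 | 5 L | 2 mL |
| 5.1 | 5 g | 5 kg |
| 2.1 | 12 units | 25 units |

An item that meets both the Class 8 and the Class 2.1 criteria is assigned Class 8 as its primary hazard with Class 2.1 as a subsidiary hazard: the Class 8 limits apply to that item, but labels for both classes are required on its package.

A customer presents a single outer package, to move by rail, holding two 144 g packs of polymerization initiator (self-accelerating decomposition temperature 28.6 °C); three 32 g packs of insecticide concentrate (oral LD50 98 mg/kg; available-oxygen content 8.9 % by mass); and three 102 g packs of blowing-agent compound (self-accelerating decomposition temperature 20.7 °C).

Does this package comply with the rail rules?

No

Polymerization initiator: self-accelerating decomposition temperature 28.6 °C < 50 °C → Class 4.1 (Self-Reactive).
The insecticide concentrate has oral LD50 98 mg/kg, which is ≤ 200 mg/kg, so it is Class 6.1 (Toxic).
With self-accelerating decomposition temperature 20.7 °C (< 50 °C), the blowing-agent compound falls in Class 4.1.
Total Class 4.1: (two 144 g packs = 288 g) + (three 102 g packs = 306 g) = 594 g.
594 g > 500 g (rail limit, Class 4.1) — over the limit.
Class 6.1 quantity: three 32 g packs = 96 g.
96 g ≤ 100 g (rail limit, Class 6.1) — within limit.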